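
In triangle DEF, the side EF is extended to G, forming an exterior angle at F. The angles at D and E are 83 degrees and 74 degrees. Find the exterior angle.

The interior angle at F is 180 - 83 - 74 = 23 degrees.
The exterior angle and interior angle at F are supplementary:
Exterior angle = 180 - 23 = 157 degrees.

157 degrees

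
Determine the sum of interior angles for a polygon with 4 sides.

The sum of interior angles of an n-sided polygon is (n - 2) * 180.
For n = 4: (4 - 2) * 180 = 2 * 180 = 360 degrees.

360 degrees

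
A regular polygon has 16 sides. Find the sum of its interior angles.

The sum of interior angles of an n-sided polygon is (n - 2) * 180.
For n = 16: (16 - 2) * 180 = 14 * 180 = 2520 degrees.

2520 degrees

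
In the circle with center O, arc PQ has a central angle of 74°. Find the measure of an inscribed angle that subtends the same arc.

An inscribed angle intercepts an arc from a point on the circle, while the central angle intercepts the same arc from the center.
The inscribed angle is always half the central angle: 74° / 2 = 37°.

37°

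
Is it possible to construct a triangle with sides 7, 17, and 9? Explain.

Check the triangle inequality: 7 + 9 = 16 ≤ 17.
Since the sum of two sides does not exceed the third, no triangle can be formed.

No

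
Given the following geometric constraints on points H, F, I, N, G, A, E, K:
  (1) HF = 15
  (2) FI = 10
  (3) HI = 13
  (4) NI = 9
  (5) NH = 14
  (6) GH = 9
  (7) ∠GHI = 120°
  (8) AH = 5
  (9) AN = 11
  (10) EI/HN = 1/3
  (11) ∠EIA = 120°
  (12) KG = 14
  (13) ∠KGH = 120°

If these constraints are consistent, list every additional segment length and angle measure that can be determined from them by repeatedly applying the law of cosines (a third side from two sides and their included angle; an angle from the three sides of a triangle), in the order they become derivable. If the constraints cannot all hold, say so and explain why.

The constraints are consistent. Derivable facts, in order:
After 1 step:
- HK ≈ 20.07
- IG ≈ 19.16
- ∠AHN = 44.42°
- ∠ANH = 18.55°
- ∠FHI = 41.08°
- ∠FIH = 80.26°
- ∠HAN = 117.04°
- ∠HFI = 58.67°
- ∠HIN = 76.66°
- ∠HNI = 64.62°
- ∠IHN = 38.72°
After 2 steps:
- ∠GHK = 37.15°
- ∠GIH = 24.01°
- ∠GKH = 22.85°
- ∠HGI = 35.99°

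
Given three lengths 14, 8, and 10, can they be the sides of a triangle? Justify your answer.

For three segments to close into a triangle, no single side can be as long as the other two combined.
The longest side is 14, and 8 + 10 = 18 > 14.
A triangle can be formed.

Yes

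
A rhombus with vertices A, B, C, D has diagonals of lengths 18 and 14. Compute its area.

Area of a rhombus = (d1 * d2) / 2
Area = (18 * 14) / 2
Area = 252 / 2
Area = 126

126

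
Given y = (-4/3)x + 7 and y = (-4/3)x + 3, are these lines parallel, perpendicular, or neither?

Slope of line 1: m1 = -4/3
Slope of line 2: m2 = -4/3
m1 = m2, so the lines are parallel.

Parallel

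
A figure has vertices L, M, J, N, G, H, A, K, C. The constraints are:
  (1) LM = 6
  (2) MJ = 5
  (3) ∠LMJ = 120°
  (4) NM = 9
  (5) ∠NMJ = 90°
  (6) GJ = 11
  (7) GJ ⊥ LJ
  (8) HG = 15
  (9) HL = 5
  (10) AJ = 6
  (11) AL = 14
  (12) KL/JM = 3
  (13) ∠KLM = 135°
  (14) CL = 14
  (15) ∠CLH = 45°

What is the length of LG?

Step 1: By the law of cosines on triangle LMJ: LJ² = 6² + 5² − 2·6·5·cos(120°) = 91, so LJ = √91.
Step 2: By the law of cosines on triangle LJG: LG² = √91² + 11² − 2·√91·11·cos(90°) = 212, so LG = 2·√53.

Therefore, the length of LG = 2·√53.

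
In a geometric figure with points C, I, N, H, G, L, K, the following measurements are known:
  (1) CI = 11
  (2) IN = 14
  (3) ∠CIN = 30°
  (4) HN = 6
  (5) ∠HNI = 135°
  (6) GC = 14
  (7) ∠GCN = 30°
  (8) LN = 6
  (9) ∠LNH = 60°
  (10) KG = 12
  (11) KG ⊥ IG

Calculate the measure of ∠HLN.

Step 1: By the law of cosines on triangle LNH: LH² = 6² + 6² − 2·6·6·cos(60°) = 36, so LH = 6.
Step 2: By the inverse law of cosines on triangle HLN: cos(∠HLN) = (6² + 6² − 6²) / (2·6·6) = 36/72 = 0.5, so ∠HLN = 60°.

Therefore, the measure of angle ∠HLN = 60°.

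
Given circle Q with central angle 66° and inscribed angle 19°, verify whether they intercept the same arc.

By the inscribed angle theorem, the inscribed angle for a central angle of 66° should be 66° / 2 = 33°.
The given inscribed angle is 19°, which does not equal 33°.
Therefore, no, they do not correspond to the same arc.

No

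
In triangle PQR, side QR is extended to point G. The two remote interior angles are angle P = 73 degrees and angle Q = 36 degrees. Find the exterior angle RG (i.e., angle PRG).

By the exterior angle theorem, an exterior angle of a triangle equals the sum of the two remote interior angles.
Exterior angle = angle P + angle Q
Exterior angle = 73 + 36 = 109 degrees

109 degrees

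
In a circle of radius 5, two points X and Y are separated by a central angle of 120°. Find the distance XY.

Chord length = 2r sin(θ/2)
= 2 × 5 × sin(120°/2)
= 2 × 5 × sin(60°)
= 5*sqrt(3)

5*sqrt(3)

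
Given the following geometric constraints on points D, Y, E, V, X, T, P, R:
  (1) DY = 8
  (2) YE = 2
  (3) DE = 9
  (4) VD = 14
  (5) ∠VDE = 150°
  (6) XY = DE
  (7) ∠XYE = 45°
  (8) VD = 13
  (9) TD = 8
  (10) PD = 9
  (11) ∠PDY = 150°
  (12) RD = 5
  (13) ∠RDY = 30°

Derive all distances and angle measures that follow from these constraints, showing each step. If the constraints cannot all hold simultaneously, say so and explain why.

These constraints are not satisfiable: (4) VD = 14 and (8) VD = 13 assign two different lengths to the same segment. No planar figure meets all of them, so nothing further can be derived.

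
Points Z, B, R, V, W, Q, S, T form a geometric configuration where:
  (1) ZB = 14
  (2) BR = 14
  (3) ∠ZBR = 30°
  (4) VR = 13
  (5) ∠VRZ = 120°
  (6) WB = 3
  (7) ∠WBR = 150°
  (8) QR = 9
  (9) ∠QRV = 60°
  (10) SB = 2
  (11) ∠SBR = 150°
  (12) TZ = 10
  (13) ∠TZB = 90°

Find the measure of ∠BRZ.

Step 1: By the law of cosines on triangle RBZ: RZ² = 14² + 14² − 2·14·14·cos(30°) = 52.52, so RZ ≈ 7.25.
Step 2: By the inverse law of cosines on triangle BRZ: cos(∠BRZ) = (14² + 7.25² − 14²) / (2·14·7.25) = 52.52/202.91 = 0.2588, so ∠BRZ = 75°.

Therefore, the measure of angle ∠BRZ = 75°.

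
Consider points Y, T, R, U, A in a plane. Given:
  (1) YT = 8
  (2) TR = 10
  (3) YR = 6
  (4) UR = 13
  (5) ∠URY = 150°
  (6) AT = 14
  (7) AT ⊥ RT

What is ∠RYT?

Step 1: By the inverse law of cosines on triangle RYT: cos(∠RYT) = (6² + 8² − 10²) / (2·6·8) = 0/96 = 0, so ∠RYT = 90°.

Therefore, the measure of angle ∠RYT = 90°.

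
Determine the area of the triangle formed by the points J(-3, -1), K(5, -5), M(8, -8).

The Shoelace formula computes the area from vertex coordinates by summing cross products.
For vertices (-3,-1), (5,-5), (8,-8):
Signed sum = -3*-5 - 5*-1 + 5*-8 - 8*-5 + 8*-1 - -3*-8
= 20 + 0 + -32 = -12
Area = (1/2)|-12| = 6.

6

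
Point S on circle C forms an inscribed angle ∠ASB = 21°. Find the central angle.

By the inscribed angle theorem, the central angle is twice the inscribed angle.
Central angle = 2 × 21° = 42°

42°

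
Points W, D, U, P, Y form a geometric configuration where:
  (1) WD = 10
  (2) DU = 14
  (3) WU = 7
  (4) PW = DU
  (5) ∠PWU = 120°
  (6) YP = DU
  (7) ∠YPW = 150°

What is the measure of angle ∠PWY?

From the given relations: PW = DU = 14; YP = DU = 14.
Step 1: By the law of cosines on triangle WPY: WY² = 14² + 14² − 2·14·14·cos(150°) = 731.48, so WY ≈ 27.05.
Step 2: By the inverse law of cosines on triangle PWY: cos(∠PWY) = (14² + 27.05² − 14²) / (2·14·27.05) = 731.48/757.29 = 0.9659, so ∠PWY = 15°.

Therefore, the measure of angle ∠PWY = 15°.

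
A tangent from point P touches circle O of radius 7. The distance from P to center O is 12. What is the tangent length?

tangent = √(d² - r²) = √(12² - 7²) = √(144 - 49) = √95 = sqrt(95)

sqrt(95)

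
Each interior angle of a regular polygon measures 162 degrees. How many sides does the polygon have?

The exterior angle is the supplement of the interior angle: 180 - 162 = 18 degrees.
Since the exterior angles of any convex polygon sum to 360 degrees, the number of sides is 360 / 18 = 20.

20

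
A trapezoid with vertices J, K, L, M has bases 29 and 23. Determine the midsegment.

The midsegment of a trapezoid = (base1 + base2) / 2
midsegment = (29 + 23) / 2
midsegment = 52 / 2
midsegment = 26

26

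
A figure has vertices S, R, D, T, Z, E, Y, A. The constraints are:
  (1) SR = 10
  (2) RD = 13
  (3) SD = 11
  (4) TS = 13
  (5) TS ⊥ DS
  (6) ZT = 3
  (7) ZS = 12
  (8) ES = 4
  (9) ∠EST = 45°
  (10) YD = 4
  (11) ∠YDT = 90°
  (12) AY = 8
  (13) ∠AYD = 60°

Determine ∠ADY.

Step 1: By the law of cosines on triangle DYA: DA² = 4² + 8² − 2·4·8·cos(60°) = 48, so DA = 4·√3.
Step 2: By the inverse law of cosines on triangle ADY: cos(∠ADY) = ((4·√3)² + 4² − 8²) / (2·4·√3·4) = 0/55.43 = 0, so ∠ADY = 90°.

Therefore, the measure of angle ∠ADY = 90°.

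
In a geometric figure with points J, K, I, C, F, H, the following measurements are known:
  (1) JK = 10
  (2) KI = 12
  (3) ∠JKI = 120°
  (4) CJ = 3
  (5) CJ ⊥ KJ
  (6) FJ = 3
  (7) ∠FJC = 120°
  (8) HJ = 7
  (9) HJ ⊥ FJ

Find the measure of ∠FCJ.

Step 1: By the law of cosines on triangle CJF: CF² = 3² + 3² − 2·3·3·cos(120°) = 27, so CF = 3·√3.
Step 2: By the inverse law of cosines on triangle FCJ: cos(∠FCJ) = ((3·√3)² + 3² − 3²) / (2·3·√3·3) = 27/31.18 = 0.866, so ∠FCJ = 30°.

Therefore, the measure of angle ∠FCJ = 30°.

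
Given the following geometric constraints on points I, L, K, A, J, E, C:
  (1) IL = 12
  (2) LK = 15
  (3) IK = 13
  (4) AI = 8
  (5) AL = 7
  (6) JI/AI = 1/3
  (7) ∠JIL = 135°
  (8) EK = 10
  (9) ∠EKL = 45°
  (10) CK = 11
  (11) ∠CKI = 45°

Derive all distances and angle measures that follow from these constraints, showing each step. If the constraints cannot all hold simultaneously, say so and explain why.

The constraints are consistent.

From the given relations:
  JI = 1/3·AI = 1/3·8 ≈ 2.67

Step 1: From IK = 13, KC = 11, and ∠IKC = 45°, by the law of cosines:
  IC² = IK² + KC² - 2·IK·KC·cos(45°) = 169 + 121 - 202.2 = 87.77
  IC ≈ 9.37

Step 2: From LI = 12, IJ = 2.67, and ∠LIJ = 135°, by the law of cosines:
  LJ² = LI² + IJ² - 2·LI·IJ·cos(135°) = 144 + 7.111 + 45.25 = 196.4
  LJ ≈ 14.01

Step 3: From LK = 15, KE = 10, and ∠LKE = 45°, by the law of cosines:
  LE² = LK² + KE² - 2·LK·KE·cos(45°) = 225 + 100 - 212.1 = 112.9
  LE ≈ 10.62

Step 4: From IA = 8, IL = 12, AL = 7, by the inverse law of cosines:
  cos(∠AIL) = (IA² + IL² - AL²) / (2·IA·IL)
  ∠AIL = 34.09°

Step 5: From IK = 13, IL = 12, KL = 15, by the inverse law of cosines:
  cos(∠KIL) = (IK² + IL² - KL²) / (2·IK·IL)
  ∠KIL = 73.62°

Step 6: From LA = 7, LI = 12, AI = 8, by the inverse law of cosines:
  cos(∠ALI) = (LA² + LI² - AI²) / (2·LA·LI)
  ∠ALI = 39.84°

Step 7: From LI = 12, LK = 15, IK = 13, by the inverse law of cosines:
  cos(∠ILK) = (LI² + LK² - IK²) / (2·LI·LK)
  ∠ILK = 56.25°

Step 8: From KI = 13, KL = 15, IL = 12, by the inverse law of cosines:
  cos(∠IKL) = (KI² + KL² - IL²) / (2·KI·KL)
  ∠IKL = 50.13°

Step 9: From AI = 8, AL = 7, IL = 12, by the inverse law of cosines:
  cos(∠IAL) = (AI² + AL² - IL²) / (2·AI·AL)
  ∠IAL = 106.07°

Step 10: From IC = 9.37, IK = 13, CK = 11, by the inverse law of cosines:
  cos(∠CIK) = (IC² + IK² - CK²) / (2·IC·IK)
  ∠CIK = 56.12°

Step 11: From LE = 10.62, LK = 15, EK = 10, by the inverse law of cosines:
  cos(∠ELK) = (LE² + LK² - EK²) / (2·LE·LK)
  ∠ELK = 41.73°

Step 12: From LI = 12, LJ = 14.01, IJ = 2.67, by the inverse law of cosines:
  cos(∠ILJ) = (LI² + LJ² - IJ²) / (2·LI·LJ)
  ∠ILJ = 7.73°

Step 13: From JI = 2.67, JL = 14.01, IL = 12, by the inverse law of cosines:
  cos(∠IJL) = (JI² + JL² - IL²) / (2·JI·JL)
  ∠IJL = 37.27°

Step 14: From EK = 10, EL = 10.62, KL = 15, by the inverse law of cosines:
  cos(∠KEL) = (EK² + EL² - KL²) / (2·EK·EL)
  ∠KEL = 93.27°

Step 15: From CI = 9.37, CK = 11, IK = 13, by the inverse law of cosines:
  cos(∠ICK) = (CI² + CK² - IK²) / (2·CI·CK)
  ∠ICK = 78.88°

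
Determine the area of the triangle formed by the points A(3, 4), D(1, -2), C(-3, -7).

Shoelace: Area = (1/2)|3(-2--7) + 1(-7-4) + -3(4--2)| = (1/2)(14) = 7

7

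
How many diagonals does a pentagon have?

Each of the 5 vertices connects to 2 non-adjacent vertices via diagonals.
Total connections = 5 × 2 = 10, but each diagonal is counted twice.
Number of diagonals = 10 / 2 = 5.

5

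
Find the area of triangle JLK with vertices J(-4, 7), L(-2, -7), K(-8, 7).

Shoelace: Area = (1/2)|-4(-7-7) + -2(7-7) + -8(7--7)| = (1/2)(56) = 28

28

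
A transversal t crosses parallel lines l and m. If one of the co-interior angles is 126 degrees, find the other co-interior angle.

Co-interior angles (same-side interior) formed by parallel lines and a transversal are supplementary (sum to 180 degrees).
The given angle is 126 degrees.
The co-interior angle = 180 - 126 = 54 degrees.

54 degrees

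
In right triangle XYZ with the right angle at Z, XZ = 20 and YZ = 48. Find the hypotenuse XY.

By the Pythagorean theorem: XY^2 = XZ^2 + YZ^2
XY^2 = 20^2 + 48^2 = 400 + 2304 = 2704
XY = sqrt(2704) = 52

52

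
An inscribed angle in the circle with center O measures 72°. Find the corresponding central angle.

By the inscribed angle theorem, the central angle is twice the inscribed angle.
Central angle = 2 × 72° = 144°

144°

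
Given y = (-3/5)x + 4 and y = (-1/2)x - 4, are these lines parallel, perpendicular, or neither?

Slope of line 1: m1 = -3/5
Slope of line 2: m2 = -1/2
For parallel lines we need equal slopes: -3/5 != -1/2.
For perpendicular lines we need m1*m2 = -1: (-3/5)(-1/2) = 3/10 != -1.
Since neither condition holds, the lines are neither parallel nor perpendicular.

Neither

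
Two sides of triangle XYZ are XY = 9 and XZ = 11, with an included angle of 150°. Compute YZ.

By the law of cosines: YZ^2 = XY^2 + XZ^2 - 2*XY*XZ*cos(X)
YZ^2 = 9^2 + 11^2 - 2*9*11*cos(150°)
YZ^2 = 81 + 121 - 198*(-sqrt(3)/2)
YZ^2 = 99*sqrt(3) + 202
YZ = sqrt(99*sqrt(3) + 202)

sqrt(99*sqrt(3) + 202)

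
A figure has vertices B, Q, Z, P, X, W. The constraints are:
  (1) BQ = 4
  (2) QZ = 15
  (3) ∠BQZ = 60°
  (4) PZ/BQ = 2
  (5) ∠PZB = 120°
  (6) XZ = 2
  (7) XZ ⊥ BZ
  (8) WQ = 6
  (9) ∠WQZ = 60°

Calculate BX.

Step 1: By the law of cosines on triangle ZQB: ZB² = 15² + 4² − 2·15·4·cos(60°) = 181, so ZB = √181.
Step 2: By the law of cosines on triangle BZX: BX² = √181² + 2² − 2·√181·2·cos(90°) = 185, so BX = √185.

Therefore, the length of BX = √185.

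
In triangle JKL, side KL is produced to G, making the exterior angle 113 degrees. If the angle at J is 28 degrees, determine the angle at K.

By the exterior angle theorem: exterior angle = sum of remote interior angles.
113 = 28 + angle K
angle K = 113 - 28 = 85 degrees

85 degrees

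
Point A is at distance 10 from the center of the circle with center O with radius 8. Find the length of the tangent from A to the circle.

Let T be the point of tangency. Then OT ⊥ AT (radius ⊥ tangent).
In right triangle OTA: OA² = OT² + AT²
10² = 8² + AT²
AT² = 36, AT = 6

6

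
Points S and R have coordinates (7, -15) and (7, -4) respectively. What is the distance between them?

d = sqrt((7 - 7)^2 + (-4 - -15)^2)
d = sqrt(0^2 + 11^2)
d = sqrt(0 + 121)
d = sqrt(121) = 11

11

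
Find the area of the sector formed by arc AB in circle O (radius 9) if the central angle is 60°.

Sector area = πr² × θ/360
= π × 9² × 1/6
= π × 81 × 1/6
= 27*pi/2

27*pi/2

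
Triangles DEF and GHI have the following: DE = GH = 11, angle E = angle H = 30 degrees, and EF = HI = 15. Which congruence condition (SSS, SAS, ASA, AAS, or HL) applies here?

The given information provides:
DE = GH = 11, angle E = angle H = 30 degrees, and EF = HI = 15
This matches the SAS congruence theorem.
Two pairs of corresponding sides and the included angle are equal (Side-Angle-Side).

SAS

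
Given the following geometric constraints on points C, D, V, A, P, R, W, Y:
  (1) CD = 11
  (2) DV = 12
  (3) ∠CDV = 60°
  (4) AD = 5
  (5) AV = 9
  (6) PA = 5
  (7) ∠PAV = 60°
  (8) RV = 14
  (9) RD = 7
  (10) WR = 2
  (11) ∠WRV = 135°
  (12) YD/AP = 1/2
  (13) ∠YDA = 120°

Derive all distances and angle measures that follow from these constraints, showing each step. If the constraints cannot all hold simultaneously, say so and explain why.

The constraints are consistent.

From the given relations:
  YD = 1/2·AP = 1/2·5 ≈ 2.5

Step 1: From CD = 11, DV = 12, and ∠CDV = 60°, by the law of cosines:
  CV² = CD² + DV² - 2·CD·DV·cos(60°) = 121 + 144 - 132 = 133
  CV = √133

Step 2: From VA = 9, AP = 5, and ∠VAP = 60°, by the law of cosines:
  VP² = VA² + AP² - 2·VA·AP·cos(60°) = 81 + 25 - 45 = 61
  VP = √61

Step 3: From VR = 14, RW = 2, and ∠VRW = 135°, by the law of cosines:
  VW² = VR² + RW² - 2·VR·RW·cos(135°) = 196 + 4 + 39.6 = 239.6
  VW ≈ 15.48

Step 4: From AD = 5, DY = 2.5, and ∠ADY = 120°, by the law of cosines:
  AY² = AD² + DY² - 2·AD·DY·cos(120°) = 25 + 6.25 + 12.5 = 43.75
  AY = 5/2·√7

Step 5: From DA = 5, DV = 12, AV = 9, by the inverse law of cosines:
  cos(∠ADV) = (DA² + DV² - AV²) / (2·DA·DV)
  ∠ADV = 42.83°

Step 6: From DR = 7, DV = 12, RV = 14, by the inverse law of cosines:
  cos(∠RDV) = (DR² + DV² - RV²) / (2·DR·DV)
  ∠RDV = 91.02°

Step 7: From VA = 9, VD = 12, AD = 5, by the inverse law of cosines:
  cos(∠AVD) = (VA² + VD² - AD²) / (2·VA·VD)
  ∠AVD = 22.19°

Step 8: From VD = 12, VR = 14, DR = 7, by the inverse law of cosines:
  cos(∠DVR) = (VD² + VR² - DR²) / (2·VD·VR)
  ∠DVR = 29.99°

Step 9: From AD = 5, AV = 9, DV = 12, by the inverse law of cosines:
  cos(∠DAV) = (AD² + AV² - DV²) / (2·AD·AV)
  ∠DAV = 114.97°

Step 10: From RD = 7, RV = 14, DV = 12, by the inverse law of cosines:
  cos(∠DRV) = (RD² + RV² - DV²) / (2·RD·RV)
  ∠DRV = 58.98°

Step 11: From CD = 11, CV = √133, DV = 12, by the inverse law of cosines:
  cos(∠DCV) = (CD² + CV² - DV²) / (2·CD·CV)
  ∠DCV = 64.31°

Step 12: From VA = 9, VP = √61, AP = 5, by the inverse law of cosines:
  cos(∠AVP) = (VA² + VP² - AP²) / (2·VA·VP)
  ∠AVP = 33.67°

Step 13: From VC = √133, VD = 12, CD = 11, by the inverse law of cosines:
  cos(∠CVD) = (VC² + VD² - CD²) / (2·VC·VD)
  ∠CVD = 55.69°

Step 14: From VR = 14, VW = 15.48, RW = 2, by the inverse law of cosines:
  cos(∠RVW) = (VR² + VW² - RW²) / (2·VR·VW)
  ∠RVW = 5.24°

Step 15: From AD = 5, AY = 5/2·√7, DY = 2.5, by the inverse law of cosines:
  cos(∠DAY) = (AD² + AY² - DY²) / (2·AD·AY)
  ∠DAY = 19.11°

Step 16: From PA = 5, PV = √61, AV = 9, by the inverse law of cosines:
  cos(∠APV) = (PA² + PV² - AV²) / (2·PA·PV)
  ∠APV = 86.33°

Step 17: From WR = 2, WV = 15.48, RV = 14, by the inverse law of cosines:
  cos(∠RWV) = (WR² + WV² - RV²) / (2·WR·WV)
  ∠RWV = 39.76°

Step 18: From YA = 5/2·√7, YD = 2.5, AD = 5, by the inverse law of cosines:
  cos(∠AYD) = (YA² + YD² - AD²) / (2·YA·YD)
  ∠AYD = 40.89°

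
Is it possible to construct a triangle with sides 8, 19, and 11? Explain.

Check the triangle inequality: 8 + 11 = 19 ≤ 19.
Since the sum of two sides does not exceed the third, no triangle can be formed.

No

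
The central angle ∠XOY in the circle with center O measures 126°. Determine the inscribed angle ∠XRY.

By the inscribed angle theorem, the inscribed angle is half the central angle.
Inscribed angle = 126° / 2 = 63°

63°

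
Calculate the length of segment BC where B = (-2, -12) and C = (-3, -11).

d = sqrt((-1)^2 + (1)^2) = sqrt(2)

sqrt(2)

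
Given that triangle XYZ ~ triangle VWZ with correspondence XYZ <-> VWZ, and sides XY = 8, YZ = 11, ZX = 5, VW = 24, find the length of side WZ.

k = 24/8 = 3. WZ = 3 * 11 = 33.

33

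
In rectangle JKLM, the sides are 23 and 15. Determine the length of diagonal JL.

A rectangle's diagonal splits it into two right triangles, with the diagonal as the hypotenuse.
By the Pythagorean theorem, d^2 = 23^2 + 15^2 = 754.
Therefore d = sqrt(754).

sqrt(754)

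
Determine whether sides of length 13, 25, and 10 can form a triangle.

No.
The triangle inequality is violated: 13 + 10 = 23 ≤ 25.
These lengths cannot form a triangle.

No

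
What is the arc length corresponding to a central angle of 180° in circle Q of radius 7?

Arc length = 2π(7)(1/2) = 7*pi

7*pi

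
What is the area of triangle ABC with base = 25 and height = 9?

Area = (1/2)(25)(9) = 225/2

225/2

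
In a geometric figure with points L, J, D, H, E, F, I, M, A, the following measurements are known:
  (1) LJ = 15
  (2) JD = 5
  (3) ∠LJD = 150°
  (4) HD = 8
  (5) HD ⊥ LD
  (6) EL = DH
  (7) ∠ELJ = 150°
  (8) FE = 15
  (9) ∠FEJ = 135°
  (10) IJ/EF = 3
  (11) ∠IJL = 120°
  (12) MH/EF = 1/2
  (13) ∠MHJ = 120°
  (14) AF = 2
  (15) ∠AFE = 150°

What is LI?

From the given relations: IJ = 3·EF = 3·15 = 45.
Step 1: By the law of cosines on triangle LJI: LI² = 15² + 45² − 2·15·45·cos(120°) = 2925, so LI = 15·√13.

Therefore, the length of LI = 15·√13.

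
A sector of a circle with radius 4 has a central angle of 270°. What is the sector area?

Sector area = πr² × θ/360
= π × 4² × 3/4
= π × 16 × 3/4
= 12*pi

12*pi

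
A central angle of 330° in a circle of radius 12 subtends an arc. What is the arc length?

Arc length = 2πr × θ/360
= 2π × 12 × 11/12
= 22*pi

22*pi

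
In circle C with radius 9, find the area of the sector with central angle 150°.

Sector area = πr² × θ/360
= π × 9² × 5/12
= π × 81 × 5/12
= 135*pi/4

135*pi/4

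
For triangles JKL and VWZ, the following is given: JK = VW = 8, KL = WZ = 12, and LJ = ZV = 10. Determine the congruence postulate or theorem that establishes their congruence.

The given information provides:
JK = VW = 8, KL = WZ = 12, and LJ = ZV = 10
This matches the SSS congruence theorem.
All three pairs of corresponding sides are equal (Side-Side-Side).

SSS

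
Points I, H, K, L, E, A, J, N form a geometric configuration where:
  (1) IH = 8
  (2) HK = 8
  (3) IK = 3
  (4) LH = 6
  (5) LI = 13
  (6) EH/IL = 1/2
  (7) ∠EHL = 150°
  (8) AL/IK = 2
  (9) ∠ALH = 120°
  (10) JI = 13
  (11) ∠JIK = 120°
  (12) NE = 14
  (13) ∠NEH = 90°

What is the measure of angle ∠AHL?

From the given relations: AL = 2·IK = 2·3 = 6.
Step 1: By the law of cosines on triangle HLA: HA² = 6² + 6² − 2·6·6·cos(120°) = 108, so HA = 6·√3.
Step 2: By the inverse law of cosines on triangle AHL: cos(∠AHL) = ((6·√3)² + 6² − 6²) / (2·6·√3·6) = 108/124.71 = 0.866, so ∠AHL = 30°.

Therefore, the measure of angle ∠AHL = 30°.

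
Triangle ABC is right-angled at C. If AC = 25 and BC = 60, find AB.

By the Pythagorean theorem: AB^2 = AC^2 + BC^2
AB^2 = 25^2 + 60^2 = 625 + 3600 = 4225
AB = sqrt(4225) = 65

65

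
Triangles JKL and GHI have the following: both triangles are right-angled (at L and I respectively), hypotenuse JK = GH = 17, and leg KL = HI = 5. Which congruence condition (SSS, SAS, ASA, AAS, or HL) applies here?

Consider the given information: both triangles are right-angled (at L and I respectively), hypotenuse JK = GH = 17, and leg KL = HI = 5
This is not SAS or AAS: SAS requires two sides and the included angle between them. AAS requires two angles and a non-included side.
The correct criterion is HL. The hypotenuse and one leg of two right triangles are equal (Hypotenuse-Leg).

HL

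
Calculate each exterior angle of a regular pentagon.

Each exterior angle of a regular n-gon is 360 / n.
For n = 5: 360 / 5 = 72 degrees.

72 degrees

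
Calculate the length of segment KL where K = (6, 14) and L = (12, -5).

d = sqrt((6)^2 + (-19)^2) = sqrt(397)

sqrt(397)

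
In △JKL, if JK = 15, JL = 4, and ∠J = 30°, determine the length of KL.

When two sides and the included angle are known, the law of cosines gives the third side.
c^2 = a^2 + b^2 - 2ab cos(C) generalizes the Pythagorean theorem to non-right triangles.
Here: KL^2 = 225 + 16 - 120*(sqrt(3)/2) = 241 - 60*sqrt(3)
KL = sqrt(241 - 60*sqrt(3))

sqrt(241 - 60*sqrt(3))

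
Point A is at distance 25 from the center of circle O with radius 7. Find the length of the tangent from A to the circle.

The tangent, radius, and line from the external point to the center form a right triangle.
The right angle is where the tangent meets the radius.
By the Pythagorean theorem: tangent² + 7² = 25²
tangent² = 625 - 49 = 576
tangent = 24

24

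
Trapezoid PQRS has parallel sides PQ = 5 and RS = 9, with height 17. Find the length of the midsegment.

The midsegment of a trapezoid = (base1 + base2) / 2
midsegment = (5 + 9) / 2
midsegment = 14 / 2
midsegment = 7

7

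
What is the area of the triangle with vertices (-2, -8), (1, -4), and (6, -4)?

Using the Shoelace formula for a triangle:
Area = (1/2)|x0(y1 - y2) + x1(y2 - y0) + x2(y0 - y1)|
Area = (1/2)|-2(-4 - -4) + 1(-4 - -8) + 6(-8 - -4)|
Area = (1/2)|0 + 4 + -24|
Area = (1/2)|-20|
Area = (1/2)(20)
Area = 10

10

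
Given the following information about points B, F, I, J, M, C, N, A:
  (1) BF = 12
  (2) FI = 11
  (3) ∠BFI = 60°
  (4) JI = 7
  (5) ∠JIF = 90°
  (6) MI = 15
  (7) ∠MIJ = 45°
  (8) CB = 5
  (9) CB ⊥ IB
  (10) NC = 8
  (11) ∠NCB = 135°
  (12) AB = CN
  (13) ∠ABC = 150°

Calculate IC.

Step 1: By the law of cosines on triangle BFI: BI² = 12² + 11² − 2·12·11·cos(60°) = 133, so BI = √133.
Step 2: By the law of cosines on triangle IBC: IC² = √133² + 5² − 2·√133·5·cos(90°) = 158, so IC = √158.

Therefore, the length of IC = √158.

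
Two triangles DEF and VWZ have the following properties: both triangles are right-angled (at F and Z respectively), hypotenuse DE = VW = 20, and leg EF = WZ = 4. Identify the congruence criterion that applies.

Consider the given information: both triangles are right-angled (at F and Z respectively), hypotenuse DE = VW = 20, and leg EF = WZ = 4
This is not SSS or AAS: SSS requires all three pairs of sides, but we don't have that. AAS requires two angles and a non-included side.
The correct criterion is HL. The hypotenuse and one leg of two right triangles are equal (Hypotenuse-Leg).

HL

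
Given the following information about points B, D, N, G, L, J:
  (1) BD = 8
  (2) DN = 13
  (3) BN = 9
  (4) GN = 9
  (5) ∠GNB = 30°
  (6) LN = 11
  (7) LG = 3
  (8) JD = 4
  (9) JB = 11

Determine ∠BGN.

Step 1: By the law of cosines on triangle GNB: GB² = 9² + 9² − 2·9·9·cos(30°) = 21.7, so GB ≈ 4.66.
Step 2: By the inverse law of cosines on triangle BGN: cos(∠BGN) = (4.66² + 9² − 9²) / (2·4.66·9) = 21.7/83.86 = 0.2588, so ∠BGN = 75°.

Therefore, the measure of angle ∠BGN = 75°.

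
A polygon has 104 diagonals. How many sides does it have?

Using d = n(n - 3)/2, we solve 104 = n(n - 3)/2.
So n(n - 3) = 208.
Testing n = 16: 16 * 13 = 208 = 208. Correct.
The polygon has 16 sides.

16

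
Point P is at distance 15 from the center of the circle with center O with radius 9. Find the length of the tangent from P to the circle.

Let T be the point of tangency. Then OT ⊥ PT (radius ⊥ tangent).
In right triangle OTP: OP² = OT² + PT²
15² = 9² + PT²
PT² = 144, PT = 12

12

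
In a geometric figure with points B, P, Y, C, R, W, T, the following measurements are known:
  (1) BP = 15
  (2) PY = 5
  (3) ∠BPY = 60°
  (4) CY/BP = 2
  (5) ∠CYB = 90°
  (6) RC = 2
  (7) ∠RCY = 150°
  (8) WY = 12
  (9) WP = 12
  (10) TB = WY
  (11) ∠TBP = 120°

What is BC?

From the given relations: CY = 2·BP = 2·15 = 30.
Step 1: By the law of cosines on triangle BPY: BY² = 15² + 5² − 2·15·5·cos(60°) = 175, so BY = 5·√7.
Step 2: By the law of cosines on triangle BYC: BC² = (5·√7)² + 30² − 2·5·√7·30·cos(90°) = 1075, so BC = 5·√43.

Therefore, the length of BC = 5·√43.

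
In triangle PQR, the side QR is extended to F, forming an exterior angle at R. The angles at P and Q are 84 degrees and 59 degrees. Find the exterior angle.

Exterior angle = 84 + 59 = 143 degrees (exterior angle theorem).

143 degrees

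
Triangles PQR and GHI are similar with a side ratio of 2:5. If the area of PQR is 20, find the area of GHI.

The ratio of areas of similar triangles = (side ratio)^2.
Side ratio = 2:5, so area ratio = 4:25.
Area of GHI / Area of PQR = 25/4
Area of GHI = 20 * 25/4 = 125

125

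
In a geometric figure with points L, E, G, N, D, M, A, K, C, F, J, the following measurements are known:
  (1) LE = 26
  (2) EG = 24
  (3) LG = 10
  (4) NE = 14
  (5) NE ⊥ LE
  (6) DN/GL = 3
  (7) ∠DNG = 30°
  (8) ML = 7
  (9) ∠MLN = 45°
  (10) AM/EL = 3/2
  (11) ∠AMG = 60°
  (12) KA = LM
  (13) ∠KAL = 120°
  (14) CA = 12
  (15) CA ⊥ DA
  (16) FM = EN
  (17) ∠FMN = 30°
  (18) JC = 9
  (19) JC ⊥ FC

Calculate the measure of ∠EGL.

Step 1: By the inverse law of cosines on triangle EGL: cos(∠EGL) = (24² + 10² − 26²) / (2·24·10) = 0/480 = 0, so ∠EGL = 90°.

Therefore, the measure of angle ∠EGL = 90°.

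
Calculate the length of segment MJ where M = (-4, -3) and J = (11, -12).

d = sqrt((11 - -4)^2 + (-12 - -3)^2)
d = sqrt(15^2 + -9^2)
d = sqrt(225 + 81)
d = sqrt(306) = 3*sqrt(34)

3*sqrt(34)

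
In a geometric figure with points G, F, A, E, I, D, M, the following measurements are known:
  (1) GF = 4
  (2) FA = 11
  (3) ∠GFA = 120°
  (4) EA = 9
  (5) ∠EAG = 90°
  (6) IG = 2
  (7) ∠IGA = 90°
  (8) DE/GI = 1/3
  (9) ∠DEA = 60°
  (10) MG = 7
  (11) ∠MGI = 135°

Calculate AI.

Step 1: By the law of cosines on triangle GFA: GA² = 4² + 11² − 2·4·11·cos(120°) = 181, so GA = √181.
Step 2: By the law of cosines on triangle AGI: AI² = √181² + 2² − 2·√181·2·cos(90°) = 185, so AI = √185.

Therefore, the length of AI = √185.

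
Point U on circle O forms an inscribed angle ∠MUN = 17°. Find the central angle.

Central angle = 2 × 17° = 34° (inscribed angle theorem).

34°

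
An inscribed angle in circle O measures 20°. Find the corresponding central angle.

The inscribed angle theorem states that a central angle is always twice any inscribed angle that subtends the same arc.
Since the inscribed angle is 20°, the central angle = 2 × 20° = 40°.

40°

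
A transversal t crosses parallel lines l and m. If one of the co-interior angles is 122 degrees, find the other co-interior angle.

Co-interior angles sum to 180: 180 - 122 = 58 degrees.

58 degrees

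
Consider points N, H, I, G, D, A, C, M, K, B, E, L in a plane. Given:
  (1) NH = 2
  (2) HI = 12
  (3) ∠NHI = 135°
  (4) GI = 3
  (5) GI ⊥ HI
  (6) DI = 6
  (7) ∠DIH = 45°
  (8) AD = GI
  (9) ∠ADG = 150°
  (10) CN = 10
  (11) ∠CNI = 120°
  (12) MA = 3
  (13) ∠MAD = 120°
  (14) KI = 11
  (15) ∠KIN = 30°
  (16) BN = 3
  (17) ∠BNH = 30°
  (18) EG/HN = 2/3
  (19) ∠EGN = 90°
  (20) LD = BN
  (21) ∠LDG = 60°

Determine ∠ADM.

From the given relations: AD = GI = 3.
Step 1: By the law of cosines on triangle DAM: DM² = 3² + 3² − 2·3·3·cos(120°) = 27, so DM = 3·√3.
Step 2: By the inverse law of cosines on triangle ADM: cos(∠ADM) = (3² + (3·√3)² − 3²) / (2·3·3·√3) = 27/31.18 = 0.866, so ∠ADM = 30°.

Therefore, the measure of angle ∠ADM = 30°.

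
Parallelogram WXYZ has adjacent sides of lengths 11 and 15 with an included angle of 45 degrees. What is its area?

The area of a parallelogram equals the product of two adjacent sides times the sine of the included angle.
This is because the height equals 15 * sin(45°) = 15*sqrt(2)/2.
Area = 11 * 15*sqrt(2)/2 = 165*sqrt(2)/2

165*sqrt(2)/2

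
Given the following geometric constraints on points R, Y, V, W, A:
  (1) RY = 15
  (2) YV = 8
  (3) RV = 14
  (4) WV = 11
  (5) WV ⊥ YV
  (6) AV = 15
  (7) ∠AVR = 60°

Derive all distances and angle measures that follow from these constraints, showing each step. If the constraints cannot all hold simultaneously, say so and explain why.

The constraints are consistent.

Step 1: From RV = 14, VA = 15, and ∠RVA = 60°, by the law of cosines:
  RA² = RV² + VA² - 2·RV·VA·cos(60°) = 196 + 225 - 210 = 211
  RA ≈ 14.53

Step 2: From YV = 8, VW = 11, and ∠YVW = 90°, by the law of cosines:
  YW² = YV² + VW² - 2·YV·VW·cos(90°) = 64 + 121 - 0 = 185
  YW = √185

Step 3: From RV = 14, RY = 15, VY = 8, by the inverse law of cosines:
  cos(∠VRY) = (RV² + RY² - VY²) / (2·RV·RY)
  ∠VRY = 31.79°

Step 4: From YR = 15, YV = 8, RV = 14, by the inverse law of cosines:
  cos(∠RYV) = (YR² + YV² - RV²) / (2·YR·YV)
  ∠RYV = 67.2°

Step 5: From VR = 14, VY = 8, RY = 15, by the inverse law of cosines:
  cos(∠RVY) = (VR² + VY² - RY²) / (2·VR·VY)
  ∠RVY = 81.01°

Step 6: From RA = 14.53, RV = 14, AV = 15, by the inverse law of cosines:
  cos(∠ARV) = (RA² + RV² - AV²) / (2·RA·RV)
  ∠ARV = 63.42°

Step 7: From YV = 8, YW = √185, VW = 11, by the inverse law of cosines:
  cos(∠VYW) = (YV² + YW² - VW²) / (2·YV·YW)
  ∠VYW = 53.97°

Step 8: From WV = 11, WY = √185, VY = 8, by the inverse law of cosines:
  cos(∠VWY) = (WV² + WY² - VY²) / (2·WV·WY)
  ∠VWY = 36.03°

Step 9: From AR = 14.53, AV = 15, RV = 14, by the inverse law of cosines:
  cos(∠RAV) = (AR² + AV² - RV²) / (2·AR·AV)
  ∠RAV = 56.58°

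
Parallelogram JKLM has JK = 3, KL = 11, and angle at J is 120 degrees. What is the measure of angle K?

Consecutive angles are supplementary: angle K = 180 - 120 = 60 degrees.

60 degrees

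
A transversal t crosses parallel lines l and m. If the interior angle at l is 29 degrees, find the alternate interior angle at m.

Alternate interior angles formed by parallel lines and a transversal are equal.
The given angle is 29 degrees.
The alternate interior angle = 29 degrees.

29 degrees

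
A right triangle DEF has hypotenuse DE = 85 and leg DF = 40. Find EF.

EF = sqrt(85^2 - 40^2) = sqrt(5625) = 75

75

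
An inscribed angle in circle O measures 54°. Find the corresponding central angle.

By the inscribed angle theorem, the central angle is twice the inscribed angle.
Central angle = 2 × 54° = 108°

108°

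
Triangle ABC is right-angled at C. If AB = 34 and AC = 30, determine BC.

By the Pythagorean theorem: BC^2 = AB^2 - AC^2
BC^2 = 34^2 - 30^2 = 1156 - 900 = 256
BC = sqrt(256) = 16

16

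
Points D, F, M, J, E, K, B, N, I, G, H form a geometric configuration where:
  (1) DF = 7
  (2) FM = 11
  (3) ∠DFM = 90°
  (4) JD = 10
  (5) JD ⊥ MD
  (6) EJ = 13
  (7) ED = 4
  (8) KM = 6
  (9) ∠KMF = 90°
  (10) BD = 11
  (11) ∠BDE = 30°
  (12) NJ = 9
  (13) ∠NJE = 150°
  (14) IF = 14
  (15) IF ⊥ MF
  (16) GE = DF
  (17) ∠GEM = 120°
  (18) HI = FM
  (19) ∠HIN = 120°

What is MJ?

Step 1: By the law of cosines on triangle DFM: DM² = 7² + 11² − 2·7·11·cos(90°) = 170, so DM = √170.
Step 2: By the law of cosines on triangle MDJ: MJ² = √170² + 10² − 2·√170·10·cos(90°) = 270, so MJ = 3·√30.

Therefore, the length of MJ = 3·√30.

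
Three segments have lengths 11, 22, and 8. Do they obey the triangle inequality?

Check the triangle inequality: 11 + 8 = 19 ≤ 22.
Since the sum of two sides does not exceed the third, no triangle can be formed.

No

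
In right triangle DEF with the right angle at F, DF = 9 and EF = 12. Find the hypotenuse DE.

In a right triangle, the square of the hypotenuse equals the sum of the squares of the two legs.
The legs are 9 and 12, so the hypotenuse = sqrt(81 + 144) = sqrt(225) = 15.

15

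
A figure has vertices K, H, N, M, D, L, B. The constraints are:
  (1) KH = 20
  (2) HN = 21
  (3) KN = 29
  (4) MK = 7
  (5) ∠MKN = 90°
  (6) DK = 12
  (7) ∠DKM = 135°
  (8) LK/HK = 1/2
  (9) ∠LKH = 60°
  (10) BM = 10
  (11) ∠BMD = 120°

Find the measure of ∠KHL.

From the given relations: LK = 1/2·HK = 1/2·20 = 10.
Step 1: By the law of cosines on triangle HKL: HL² = 20² + 10² − 2·20·10·cos(60°) = 300, so HL = 10·√3.
Step 2: By the inverse law of cosines on triangle KHL: cos(∠KHL) = (20² + (10·√3)² − 10²) / (2·20·10·√3) = 600/692.82 = 0.866, so ∠KHL = 30°.

Therefore, the measure of angle ∠KHL = 30°.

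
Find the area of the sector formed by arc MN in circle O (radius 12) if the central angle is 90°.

Sector area = π(12²)(1/4) = 36*pi

36*pi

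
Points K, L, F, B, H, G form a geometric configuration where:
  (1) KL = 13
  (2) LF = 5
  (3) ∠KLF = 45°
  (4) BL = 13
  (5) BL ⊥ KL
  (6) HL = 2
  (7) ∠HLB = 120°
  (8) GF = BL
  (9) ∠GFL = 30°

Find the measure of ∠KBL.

Step 1: By the law of cosines on triangle BLK: BK² = 13² + 13² − 2·13·13·cos(90°) = 338, so BK = 13·√2.
Step 2: By the inverse law of cosines on triangle KBL: cos(∠KBL) = ((13·√2)² + 13² − 13²) / (2·13·√2·13) = 338/478 = 0.7071, so ∠KBL = 45°.

Therefore, the measure of angle ∠KBL = 45°.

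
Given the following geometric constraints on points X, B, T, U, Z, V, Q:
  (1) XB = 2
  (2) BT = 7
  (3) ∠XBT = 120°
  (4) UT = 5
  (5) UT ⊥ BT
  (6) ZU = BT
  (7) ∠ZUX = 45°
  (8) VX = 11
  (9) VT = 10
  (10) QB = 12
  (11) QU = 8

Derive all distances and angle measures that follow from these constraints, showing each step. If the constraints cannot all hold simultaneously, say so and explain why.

The constraints are consistent.

From the given relations:
  ZU = BT = 7

Step 1: From XB = 2, BT = 7, and ∠XBT = 120°, by the law of cosines:
  XT² = XB² + BT² - 2·XB·BT·cos(120°) = 4 + 49 + 14 = 67
  XT = √67

Step 2: From BT = 7, TU = 5, and ∠BTU = 90°, by the law of cosines:
  BU² = BT² + TU² - 2·BT·TU·cos(90°) = 49 + 25 - 0 = 74
  BU = √74

Step 3: From XB = 2, XT = √67, BT = 7, by the inverse law of cosines:
  cos(∠BXT) = (XB² + XT² - BT²) / (2·XB·XT)
  ∠BXT = 47.78°

Step 4: From XT = √67, XV = 11, TV = 10, by the inverse law of cosines:
  cos(∠TXV) = (XT² + XV² - TV²) / (2·XT·XV)
  ∠TXV = 60.75°

Step 5: From BQ = 12, BU = √74, QU = 8, by the inverse law of cosines:
  cos(∠QBU) = (BQ² + BU² - QU²) / (2·BQ·BU)
  ∠QBU = 41.76°

Step 6: From BT = 7, BU = √74, TU = 5, by the inverse law of cosines:
  cos(∠TBU) = (BT² + BU² - TU²) / (2·BT·BU)
  ∠TBU = 35.54°

Step 7: From TB = 7, TX = √67, BX = 2, by the inverse law of cosines:
  cos(∠BTX) = (TB² + TX² - BX²) / (2·TB·TX)
  ∠BTX = 12.22°

Step 8: From TV = 10, TX = √67, VX = 11, by the inverse law of cosines:
  cos(∠VTX) = (TV² + TX² - VX²) / (2·TV·TX)
  ∠VTX = 73.68°

Step 9: From UB = √74, UQ = 8, BQ = 12, by the inverse law of cosines:
  cos(∠BUQ) = (UB² + UQ² - BQ²) / (2·UB·UQ)
  ∠BUQ = 92.5°

Step 10: From UB = √74, UT = 5, BT = 7, by the inverse law of cosines:
  cos(∠BUT) = (UB² + UT² - BT²) / (2·UB·UT)
  ∠BUT = 54.46°

Step 11: From VT = 10, VX = 11, TX = √67, by the inverse law of cosines:
  cos(∠TVX) = (VT² + VX² - TX²) / (2·VT·VX)
  ∠TVX = 45.57°

Step 12: From QB = 12, QU = 8, BU = √74, by the inverse law of cosines:
  cos(∠BQU) = (QB² + QU² - BU²) / (2·QB·QU)
  ∠BQU = 45.74°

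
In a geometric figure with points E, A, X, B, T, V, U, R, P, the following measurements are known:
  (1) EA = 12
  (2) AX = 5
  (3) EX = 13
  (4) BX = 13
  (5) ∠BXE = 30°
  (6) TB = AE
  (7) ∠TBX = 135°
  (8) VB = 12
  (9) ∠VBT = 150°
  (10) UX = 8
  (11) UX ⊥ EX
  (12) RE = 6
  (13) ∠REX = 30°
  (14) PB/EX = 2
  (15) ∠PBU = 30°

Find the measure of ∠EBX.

Step 1: By the law of cosines on triangle BXE: BE² = 13² + 13² − 2·13·13·cos(30°) = 45.28, so BE ≈ 6.73.
Step 2: By the inverse law of cosines on triangle EBX: cos(∠EBX) = (6.73² + 13² − 13²) / (2·6.73·13) = 45.28/174.96 = 0.2588, so ∠EBX = 75°.

Therefore, the measure of angle ∠EBX = 75°.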